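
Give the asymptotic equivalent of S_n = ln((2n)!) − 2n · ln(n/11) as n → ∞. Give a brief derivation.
S_n ~ 2n · (ln 22 − 1) + O(ln n)

Stirling: ln((2n)!) = 2n ln(2n) − 2n + O(ln n).
  S_n = 2n ln(2n) − 2n − 2n ln(n/11) + O(ln n)
      = 2n ln(2n) − 2n ln n + 2n ln 11 − 2n + O(ln n)
      = 2n ln 2 + 2n ln 11 − 2n + O(ln n)
      = 2n (ln 22 − 1) + O(ln n).
Numerically ln(22) − 1 ≈ 2.0910.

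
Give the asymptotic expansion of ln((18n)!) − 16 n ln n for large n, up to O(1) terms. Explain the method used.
ln((18n)!) − 16 n ln n = 2 n ln n + 18(ln 18 − 1) n + (1/2) ln(2π·18n) + O(1/n)

Stirling: ln((18n)!) = 18n ln(18n) − 18n + (1/2) ln(2π·18n) + O(1/n).
Expand 18n ln(18n) = 18n (ln n + ln 18) = 18n ln n + 18n ln 18.
Subtract 16n ln n: leading term is (18 − 16) n ln n = 2 n ln n. The next term is 18n ln 18 − 18n = 18(ln 18 − 1) n. Then the (1/2) ln(2π·18n) correction.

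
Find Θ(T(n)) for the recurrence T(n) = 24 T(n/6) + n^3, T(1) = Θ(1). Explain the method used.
T(n) = Θ(n^3)

log_6 24 ≈ 1.774. f(n) = n^3 dominates n^(log_6 24) since 3 > 1.774, and the regularity condition a·f(n/b) = 24·(n/6)^3 = (24/216)·n^3 ≤ c·f(n) holds with c = 24/216 ≈ 0.111 < 1. So this is Case 3: T(n) = Θ(f(n)) = Θ(n^3).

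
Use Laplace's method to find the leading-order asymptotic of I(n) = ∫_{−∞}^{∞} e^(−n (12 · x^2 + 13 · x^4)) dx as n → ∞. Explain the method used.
I(n) ~ sqrt(π/(12n))

φ(x) = 12 · x^2 + 13 · x^4 has its unique global minimum at x* = 0 (since φ'(x) = 24x + 52x^3 = 0 only at x = 0 for real x with both coefficients positive, and φ → ∞ as |x| → ∞). At x* = 0, φ(0) = 0 and φ''(0) = 24. Laplace's method then gives
  I(n) ~ sqrt(2π / (n · φ''(0))) · e^(−n φ(0)) = sqrt(2π / (24n)) = sqrt(π/(12n)).
The 13 · x^4 term contributes only at subleading order (an O(1/n) relative correction).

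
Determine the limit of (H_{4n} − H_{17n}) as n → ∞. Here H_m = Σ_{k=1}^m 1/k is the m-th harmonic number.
lim = ln(4/17)

Euler-Maclaurin gives H_m = ln m + γ + 1/(2m) + O(1/m^2). The γ and O(1/m) terms cancel in the difference:
  H_{4n} − H_{17n} = ln(4n) − ln(17n) + O(1/n) = ln(4/17) + O(1/n).
Hence the limit is ln(4/17).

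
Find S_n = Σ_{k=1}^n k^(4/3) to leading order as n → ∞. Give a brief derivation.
S_n ~ (3/7) · n^(7/3)

Integral comparison: Σ_{k=1}^n k^(4/3) = ∫_0^n x^(4/3) dx + O(n^(4/3)). The integral is n^(1 + 4/3) / (1 + 4/3) = n^((4+3)/3) / ((4+3)/3) = (3/7) · n^(7/3).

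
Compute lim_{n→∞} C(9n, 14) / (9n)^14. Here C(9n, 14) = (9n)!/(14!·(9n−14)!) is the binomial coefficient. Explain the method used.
lim = 1/14! = 1/87178291200

With N = 9n → ∞: C(N, 14) / N^14 = [N(N−1)…(N−13)] / (14! · N^14) = (1/14!) · 1 · (1 − 1/(9n)) · … · (1 − 13/(9n)). Each factor → 1 as N → ∞, so the limit is 1/14! = 1/87178291200.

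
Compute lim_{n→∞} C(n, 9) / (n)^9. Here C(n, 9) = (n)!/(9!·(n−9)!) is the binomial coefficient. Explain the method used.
lim = 1/9! = 1/362880

With N = n → ∞: C(N, 9) / N^9 = [N(N−1)…(N−8)] / (9! · N^9) = (1/9!) · 1 · (1 − 1/n) · … · (1 − 8/n). Each factor → 1 as N → ∞, so the limit is 1/9! = 1/362880.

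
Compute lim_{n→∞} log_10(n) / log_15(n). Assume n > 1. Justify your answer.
lim = ln(15) / ln(10) = log_10(15)

Change of base: log_10(n) = ln n / ln 10 and log_15(n) = ln n / ln 15. The ratio is (ln n / ln 10) · (ln 15 / ln n) = ln 15 / ln 10, a constant independent of n. So the limit is ln 15 / ln 10 = log_10(15).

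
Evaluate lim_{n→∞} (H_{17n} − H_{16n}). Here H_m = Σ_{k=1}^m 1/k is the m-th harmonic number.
lim = ln(17/16)

Euler-Maclaurin gives H_m = ln m + γ + 1/(2m) + O(1/m^2). The γ and O(1/m) terms cancel in the difference:
  H_{17n} − H_{16n} = ln(17n) − ln(16n) + O(1/n) = ln(17/16) + O(1/n).
Hence the limit is ln(17/16).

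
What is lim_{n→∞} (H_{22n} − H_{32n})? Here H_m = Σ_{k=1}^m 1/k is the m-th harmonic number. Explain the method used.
lim = ln(22/32) = ln(11/16)

Euler-Maclaurin gives H_m = ln m + γ + 1/(2m) + O(1/m^2). The γ and O(1/m) terms cancel in the difference:
  H_{22n} − H_{32n} = ln(22n) − ln(32n) + O(1/n) = ln(22/32) + O(1/n).
Hence the limit is ln(22/32) = ln(11/16).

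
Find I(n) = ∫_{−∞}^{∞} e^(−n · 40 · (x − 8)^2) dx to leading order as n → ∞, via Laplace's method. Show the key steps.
I(n) = sqrt(π/(40n))

Here φ(x) = 40 · (x − 8)^2 has its unique minimum at x* = 8 with φ(x*) = 0 and φ''(x*) = 80. Laplace's method gives
  I(n) ~ e^(−n φ(x*)) · sqrt(2π / (n · φ''(x*))) = sqrt(2π / (80n)) = sqrt(π/(40n)).
This is exact: substituting u = (x − 8)·sqrt(40n) gives I(n) = (1/sqrt(40n)) ∫_{−∞}^{∞} e^(−u^2) du = sqrt(π/(40n)).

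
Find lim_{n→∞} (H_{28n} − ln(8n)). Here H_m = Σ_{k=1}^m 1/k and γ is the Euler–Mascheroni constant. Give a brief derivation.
lim = ln(7/2) + γ

By Euler-Maclaurin, H_m = ln m + γ + O(1/m). So
  H_{28n} − ln(8n) = ln(28n) + γ − ln(8n) + O(1/n)
                       = ln(28/8) + γ + O(1/n).
Hence the limit is ln(28/8) + γ (= ln(7/2)).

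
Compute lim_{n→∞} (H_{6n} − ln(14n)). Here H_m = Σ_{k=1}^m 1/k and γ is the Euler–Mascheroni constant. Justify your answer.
lim = ln(3/7) + γ

By Euler-Maclaurin, H_m = ln m + γ + O(1/m). So
  H_{6n} − ln(14n) = ln(6n) + γ − ln(14n) + O(1/n)
                       = ln(6/14) + γ + O(1/n).
Hence the limit is ln(6/14) + γ (= ln(3/7)).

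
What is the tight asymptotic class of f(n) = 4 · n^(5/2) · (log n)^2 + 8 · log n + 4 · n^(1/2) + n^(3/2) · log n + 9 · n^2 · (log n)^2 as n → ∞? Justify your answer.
f(n) ∈ Θ(n^(5/2) · (log n)^2)

Compare the terms by growth order. For large n, n^a · (log n)^b dominates n^a' · (log n)^b' iff a > a', or (a = a' and b > b'). Ranking the 5 terms shows the dominant one is 4 · n^(5/2) · (log n)^2. Hence f(n) ∈ Θ(n^(5/2) · (log n)^2).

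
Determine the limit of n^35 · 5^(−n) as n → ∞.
lim = 0

Exponentials with base > 1 dominate every fixed polynomial: for any fixed c, n^c / 5^n → 0 as n → ∞ (e.g. by the ratio test, or by writing 5^n = e^(n ln 5) and noting e^(n ln 5) / n^c → ∞). Hence n^35 · 5^(−n) = n^35 / 5^n → 0.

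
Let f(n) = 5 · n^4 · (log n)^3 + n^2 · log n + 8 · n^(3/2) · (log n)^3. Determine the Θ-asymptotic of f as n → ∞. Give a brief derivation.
f(n) ∈ Θ(n^4 · (log n)^3)

Compare the terms by growth order. For large n, n^a · (log n)^b dominates n^a' · (log n)^b' iff a > a', or (a = a' and b > b'). Ranking the 3 terms shows the dominant one is 5 · n^4 · (log n)^3. Hence f(n) ∈ Θ(n^4 · (log n)^3).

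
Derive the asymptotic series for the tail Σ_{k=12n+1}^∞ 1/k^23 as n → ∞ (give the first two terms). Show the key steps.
Σ_{k>12n} 1/k^23 = 1/(22 · (12n)^22) − 1/(2 · (12n)^23) + O(1/(12n)^24)

Compare to the integral: ∫_{12n}^∞ x^(−23) dx = [−x^(−22)/22]_{12n}^∞ = 1/((23−1)·(12n)^22). The Euler-Maclaurin correction adds −f(12n)/2 = −1/(2·(12n)^23). Euler-Maclaurin then gives
  Σ_{k>12n} 1/k^23 = ∫_{12n}^∞ dx/x^23 − 1/(2·(12n)^23) + O(1/(12n)^24).
(Equivalently this is ζ(23) − Σ_{k≤12n} 1/k^23.)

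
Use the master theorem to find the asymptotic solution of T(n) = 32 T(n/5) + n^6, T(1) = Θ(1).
T(n) = Θ(n^6)

log_5 32 ≈ 2.153. f(n) = n^6 dominates n^(log_5 32) since 6 > 2.153, and the regularity condition a·f(n/b) = 32·(n/5)^6 = (32/15625)·n^6 ≤ c·f(n) holds with c = 32/15625 ≈ 0.00205 < 1. So this is Case 3: T(n) = Θ(f(n)) = Θ(n^6).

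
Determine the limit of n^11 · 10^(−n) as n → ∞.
lim = 0

Exponentials with base > 1 dominate every fixed polynomial: for any fixed c, n^c / 10^n → 0 as n → ∞ (e.g. by the ratio test, or by writing 10^n = e^(n ln 10) and noting e^(n ln 10) / n^c → ∞). Hence n^11 · 10^(−n) = n^11 / 10^n → 0.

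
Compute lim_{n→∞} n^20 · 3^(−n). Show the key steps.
lim = 0

Exponentials with base > 1 dominate every fixed polynomial: for any fixed c, n^c / 3^n → 0 as n → ∞ (e.g. by the ratio test, or by writing 3^n = e^(n ln 3) and noting e^(n ln 3) / n^c → ∞). Hence n^20 · 3^(−n) = n^20 / 3^n → 0.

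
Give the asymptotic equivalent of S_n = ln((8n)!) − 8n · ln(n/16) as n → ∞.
S_n ~ 8n · (ln 128 − 1) + O(ln n)

Stirling: ln((8n)!) = 8n ln(8n) − 8n + O(ln n).
  S_n = 8n ln(8n) − 8n − 8n ln(n/16) + O(ln n)
      = 8n ln(8n) − 8n ln n + 8n ln 16 − 8n + O(ln n)
      = 8n ln 8 + 8n ln 16 − 8n + O(ln n)
      = 8n (ln 128 − 1) + O(ln n).
Numerically ln(128) − 1 ≈ 3.8520.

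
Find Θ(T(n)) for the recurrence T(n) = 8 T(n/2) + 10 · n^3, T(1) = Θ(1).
T(n) = Θ(n^3 log n)

log_2 8 = 3, and f(n) = 10 · n^3 = Θ(n^(log_2 8)). This is Case 2 of the master theorem: T(n) = Θ(f(n) · log n) = Θ(n^3 log n).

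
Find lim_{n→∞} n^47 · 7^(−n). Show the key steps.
lim = 0

Exponentials with base > 1 dominate every fixed polynomial: for any fixed c, n^c / 7^n → 0 as n → ∞ (e.g. by the ratio test, or by writing 7^n = e^(n ln 7) and noting e^(n ln 7) / n^c → ∞). Hence n^47 · 7^(−n) = n^47 / 7^n → 0.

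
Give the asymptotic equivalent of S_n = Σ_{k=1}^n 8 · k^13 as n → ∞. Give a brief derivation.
S_n ~ 4 · n^14 / 7

By integral comparison (Euler-Maclaurin), Σ_{k=1}^n 8 · k^13 = 8 · ∫_0^n x^13 dx + O(n^13) = 8 · n^14/14 = 4 · n^14 / 7 + O(n^13). (Equivalently, Faulhaber's formula gives the same leading term.)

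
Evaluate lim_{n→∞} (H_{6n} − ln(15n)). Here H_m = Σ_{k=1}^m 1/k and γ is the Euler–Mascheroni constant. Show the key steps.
lim = ln(2/5) + γ

By Euler-Maclaurin, H_m = ln m + γ + O(1/m). So
  H_{6n} − ln(15n) = ln(6n) + γ − ln(15n) + O(1/n)
                       = ln(6/15) + γ + O(1/n).
Hence the limit is ln(6/15) + γ (= ln(2/5)).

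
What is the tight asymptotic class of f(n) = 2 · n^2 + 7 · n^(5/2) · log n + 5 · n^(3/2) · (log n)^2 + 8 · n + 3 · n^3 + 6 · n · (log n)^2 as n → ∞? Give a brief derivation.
f(n) ∈ Θ(n^3)

Compare the terms by growth order. For large n, n^a · (log n)^b dominates n^a' · (log n)^b' iff a > a', or (a = a' and b > b'). Ranking the 6 terms shows the dominant one is 3 · n^3. Hence f(n) ∈ Θ(n^3).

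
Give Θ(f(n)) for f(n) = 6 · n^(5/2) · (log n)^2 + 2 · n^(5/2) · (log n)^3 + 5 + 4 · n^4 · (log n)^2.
f(n) ∈ Θ(n^4 · (log n)^2)

Compare the terms by growth order. For large n, n^a · (log n)^b dominates n^a' · (log n)^b' iff a > a', or (a = a' and b > b'). Ranking the 4 terms shows the dominant one is 4 · n^4 · (log n)^2. Hence f(n) ∈ Θ(n^4 · (log n)^2).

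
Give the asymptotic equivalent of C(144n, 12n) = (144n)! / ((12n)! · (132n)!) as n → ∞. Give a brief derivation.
C(144n, 12n) ~ (8916100448256/285311670611)^(12n) · sqrt(6/(11π·12n))

Write N = 12n. Apply Stirling to each factorial:
  (12N)! ~ sqrt(2π·12N) · (12N/e)^(12N),
  N! ~ sqrt(2π N) · (N/e)^N,
  (11N)! ~ sqrt(2π·11N) · (11N/e)^(11N).
The exponential factors combine to (12N)^(12N) / (N^N · (11N)^(11N)) = 12^(12N)/11^(11N) = (12^12/11^11)^N = (8916100448256/285311670611)^N.
The square-root prefactors combine to sqrt(2π·12N) / (sqrt(2π N)·sqrt(2π·11N)) = sqrt(12 / (2π·11·N)) = sqrt(6/(11π·12n)).
Substituting N = 12n: C(144n, 12n) ~ (8916100448256/285311670611)^(12n) · sqrt(6/(11π·12n)).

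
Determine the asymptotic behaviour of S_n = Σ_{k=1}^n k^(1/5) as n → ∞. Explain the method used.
S_n ~ (5/6) · n^(6/5)

Integral comparison: Σ_{k=1}^n k^(1/5) = ∫_0^n x^(1/5) dx + O(n^(1/5)). The integral is n^(1 + 1/5) / (1 + 1/5) = n^((1+5)/5) / ((1+5)/5) = (5/6) · n^(6/5).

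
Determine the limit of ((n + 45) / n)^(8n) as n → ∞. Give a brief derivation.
lim = e^360

Rewrite as (1 + 45/n)^(8n). By the standard limit (1 + x/n)^n → e^x, we have (1 + 45/n)^n → e^45, and raising to the 8th power gives e^360.
More precisely, ln[(1 + 45/n)^(8n)] = 8n · ln(1 + 45/n) = 8n · (45/n + O(1/n^2)) = 360 + O(1/n) → 360.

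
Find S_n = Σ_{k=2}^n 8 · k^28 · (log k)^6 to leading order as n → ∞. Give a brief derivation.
S_n ~ 8 · n^29 · (log n)^6 / 29

By integral comparison, S_n = ∫_1^n 8 · x^28 · (log x)^6 dx + O(n^28 · (log n)^6). For the integral, the leading term of ∫_1^n x^28 (log x)^6 dx is n^29/29 · (log n)^6 (by repeated integration by parts; each step lowers the log-exponent and produces a relatively O(1/log n) correction). Hence S_n ~ 8 · n^29 · (log n)^6 / 29.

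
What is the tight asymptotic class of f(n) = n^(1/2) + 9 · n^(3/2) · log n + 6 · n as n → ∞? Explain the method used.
f(n) ∈ Θ(n^(3/2) · log n)

Compare the terms by growth order. For large n, n^a · (log n)^b dominates n^a' · (log n)^b' iff a > a', or (a = a' and b > b'). Ranking the 3 terms shows the dominant one is 9 · n^(3/2) · log n. Hence f(n) ∈ Θ(n^(3/2) · log n).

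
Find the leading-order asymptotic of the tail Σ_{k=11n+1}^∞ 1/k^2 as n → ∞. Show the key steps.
Σ_{k>11n} 1/k^2 ~ 1/(1 · (11n))

Compare to the integral: ∫_{11n}^∞ x^(−2) dx = [−x^(−1)/1]_{11n}^∞ = 1/((2−1)·(11n)). Euler-Maclaurin then gives
  Σ_{k>11n} 1/k^2 = ∫_{11n}^∞ dx/x^2 − 1/(2·(11n)^2) + O(1/(11n)^3).
(Equivalently this is ζ(2) − Σ_{k≤11n} 1/k^2.)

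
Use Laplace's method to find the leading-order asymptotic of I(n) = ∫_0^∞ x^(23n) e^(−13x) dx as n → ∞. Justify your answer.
I(n) ~ (sqrt(2π·23n) / 13) · (23n/(13e))^(23n)

Write the integrand as exp(23n ln x − 13x) and set f(x) = 23n ln x − 13x. Then f'(x) = 23n/x − 13 = 0 at x* = 23n/13, and f''(x*) = −23n/x*^2 = −13^2/(23n). Laplace's method (interior maximum) gives
  I(n) ~ e^(f(x*)) · sqrt(2π / |f''(x*)|)
        = exp(23n ln(23n/13) − 23n) · sqrt(2π · 23n / 13^2)
        = (23n/13)^(23n) e^(−23n) · sqrt(2π·23n) / 13
        = (sqrt(2π·23n) / 13) · (23n/(13e))^(23n).
This matches Γ(23n+1)/13^(23n+1) with Stirling applied to Γ.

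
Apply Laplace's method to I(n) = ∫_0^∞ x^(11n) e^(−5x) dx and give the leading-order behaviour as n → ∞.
I(n) ~ (sqrt(2π·11n) / 5) · (11n/(5e))^(11n)

Write the integrand as exp(11n ln x − 5x) and set f(x) = 11n ln x − 5x. Then f'(x) = 11n/x − 5 = 0 at x* = 11n/5, and f''(x*) = −11n/x*^2 = −5^2/(11n). Laplace's method (interior maximum) gives
  I(n) ~ e^(f(x*)) · sqrt(2π / |f''(x*)|)
        = exp(11n ln(11n/5) − 11n) · sqrt(2π · 11n / 5^2)
        = (11n/5)^(11n) e^(−11n) · sqrt(2π·11n) / 5
        = (sqrt(2π·11n) / 5) · (11n/(5e))^(11n).
This matches Γ(11n+1)/5^(11n+1) with Stirling applied to Γ.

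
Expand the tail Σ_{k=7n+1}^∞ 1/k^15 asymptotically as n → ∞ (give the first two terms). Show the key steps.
Σ_{k>7n} 1/k^15 = 1/(14 · (7n)^14) − 1/(2 · (7n)^15) + O(1/(7n)^16)

Compare to the integral: ∫_{7n}^∞ x^(−15) dx = [−x^(−14)/14]_{7n}^∞ = 1/((15−1)·(7n)^14). The Euler-Maclaurin correction adds −f(7n)/2 = −1/(2·(7n)^15). Euler-Maclaurin then gives
  Σ_{k>7n} 1/k^15 = ∫_{7n}^∞ dx/x^15 − 1/(2·(7n)^15) + O(1/(7n)^16).
(Equivalently this is ζ(15) − Σ_{k≤7n} 1/k^15.)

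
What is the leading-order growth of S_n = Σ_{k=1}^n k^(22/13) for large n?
S_n ~ (13/35) · n^(35/13)

Integral comparison: Σ_{k=1}^n k^(22/13) = ∫_0^n x^(22/13) dx + O(n^(22/13)). The integral is n^(1 + 22/13) / (1 + 22/13) = n^((22+13)/13) / ((22+13)/13) = (13/35) · n^(35/13).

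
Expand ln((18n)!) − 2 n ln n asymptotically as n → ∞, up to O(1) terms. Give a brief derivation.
ln((18n)!) − 2 n ln n = 16 n ln n + 18(ln 18 − 1) n + (1/2) ln(2π·18n) + O(1/n)

Stirling: ln((18n)!) = 18n ln(18n) − 18n + (1/2) ln(2π·18n) + O(1/n).
Expand 18n ln(18n) = 18n (ln n + ln 18) = 18n ln n + 18n ln 18.
Subtract 2n ln n: leading term is (18 − 2) n ln n = 16 n ln n. The next term is 18n ln 18 − 18n = 18(ln 18 − 1) n. Then the (1/2) ln(2π·18n) correction.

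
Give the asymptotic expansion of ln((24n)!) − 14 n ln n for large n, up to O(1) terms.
ln((24n)!) − 14 n ln n = 10 n ln n + 24(ln 24 − 1) n + (1/2) ln(2π·24n) + O(1/n)

Stirling: ln((24n)!) = 24n ln(24n) − 24n + (1/2) ln(2π·24n) + O(1/n).
Expand 24n ln(24n) = 24n (ln n + ln 24) = 24n ln n + 24n ln 24.
Subtract 14n ln n: leading term is (24 − 14) n ln n = 10 n ln n. The next term is 24n ln 24 − 24n = 24(ln 24 − 1) n. Then the (1/2) ln(2π·24n) correction.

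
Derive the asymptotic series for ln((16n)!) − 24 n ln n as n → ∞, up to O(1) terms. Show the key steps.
ln((16n)!) − 24 n ln n = −8 n ln n + 16(ln 16 − 1) n + (1/2) ln(2π·16n) + O(1/n)

Stirling: ln((16n)!) = 16n ln(16n) − 16n + (1/2) ln(2π·16n) + O(1/n).
Expand 16n ln(16n) = 16n (ln n + ln 16) = 16n ln n + 16n ln 16.
Subtract 24n ln n: leading term is (16 − 24) n ln n = −8 n ln n. The next term is 16n ln 16 − 16n = 16(ln 16 − 1) n. Then the (1/2) ln(2π·16n) correction.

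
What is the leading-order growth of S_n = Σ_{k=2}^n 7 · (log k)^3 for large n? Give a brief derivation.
S_n ~ 7 · n · (log n)^3

By integral comparison, S_n = ∫_1^n 7 · (log x)^3 dx + O((log n)^3). For the integral, the leading term of ∫_1^n (log x)^3 dx is n · (log n)^3 (by repeated integration by parts; each step lowers the log-exponent and produces a relatively O(1/log n) correction). Hence S_n ~ 7 · n · (log n)^3.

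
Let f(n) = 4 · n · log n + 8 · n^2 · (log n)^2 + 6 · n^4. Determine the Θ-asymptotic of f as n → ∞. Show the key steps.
f(n) ∈ Θ(n^4)

Compare the terms by growth order. For large n, n^a · (log n)^b dominates n^a' · (log n)^b' iff a > a', or (a = a' and b > b'). Ranking the 3 terms shows the dominant one is 6 · n^4. Hence f(n) ∈ Θ(n^4).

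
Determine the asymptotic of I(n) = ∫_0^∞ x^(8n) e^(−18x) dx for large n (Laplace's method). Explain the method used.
I(n) ~ (sqrt(2π·8n) / 18) · (8n/(18e))^(8n)

Write the integrand as exp(8n ln x − 18x) and set f(x) = 8n ln x − 18x. Then f'(x) = 8n/x − 18 = 0 at x* = 8n/18, and f''(x*) = −8n/x*^2 = −18^2/(8n). Laplace's method (interior maximum) gives
  I(n) ~ e^(f(x*)) · sqrt(2π / |f''(x*)|)
        = exp(8n ln(8n/18) − 8n) · sqrt(2π · 8n / 18^2)
        = (8n/18)^(8n) e^(−8n) · sqrt(2π·8n) / 18
        = (sqrt(2π·8n) / 18) · (8n/(18e))^(8n).
This matches Γ(8n+1)/18^(8n+1) with Stirling applied to Γ.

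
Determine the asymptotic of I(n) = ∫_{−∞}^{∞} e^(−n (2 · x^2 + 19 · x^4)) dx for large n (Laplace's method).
I(n) ~ sqrt(π/(2n))

φ(x) = 2 · x^2 + 19 · x^4 has its unique global minimum at x* = 0 (since φ'(x) = 4x + 76x^3 = 0 only at x = 0 for real x with both coefficients positive, and φ → ∞ as |x| → ∞). At x* = 0, φ(0) = 0 and φ''(0) = 4. Laplace's method then gives
  I(n) ~ sqrt(2π / (n · φ''(0))) · e^(−n φ(0)) = sqrt(2π / (4n)) = sqrt(π/(2n)).
The 19 · x^4 term contributes only at subleading order (an O(1/n) relative correction).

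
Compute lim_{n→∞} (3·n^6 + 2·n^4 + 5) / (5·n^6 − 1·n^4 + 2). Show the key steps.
lim = 3/5

For large n the leading n^6 terms dominate both numerator and denominator. Dividing top and bottom by n^6, every other term tends to 0, leaving 3/5.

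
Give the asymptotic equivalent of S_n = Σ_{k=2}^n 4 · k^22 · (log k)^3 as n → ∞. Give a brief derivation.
S_n ~ 4 · n^23 · (log n)^3 / 23

By integral comparison, S_n = ∫_1^n 4 · x^22 · (log x)^3 dx + O(n^22 · (log n)^3). For the integral, the leading term of ∫_1^n x^22 (log x)^3 dx is n^23/23 · (log n)^3 (by repeated integration by parts; each step lowers the log-exponent and produces a relatively O(1/log n) correction). Hence S_n ~ 4 · n^23 · (log n)^3 / 23.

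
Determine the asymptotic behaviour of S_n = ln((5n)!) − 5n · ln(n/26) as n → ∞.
S_n ~ 5n · (ln 130 − 1) + O(ln n)

Stirling: ln((5n)!) = 5n ln(5n) − 5n + O(ln n).
  S_n = 5n ln(5n) − 5n − 5n ln(n/26) + O(ln n)
      = 5n ln(5n) − 5n ln n + 5n ln 26 − 5n + O(ln n)
      = 5n ln 5 + 5n ln 26 − 5n + O(ln n)
      = 5n (ln 130 − 1) + O(ln n).
Numerically ln(130) − 1 ≈ 3.8675.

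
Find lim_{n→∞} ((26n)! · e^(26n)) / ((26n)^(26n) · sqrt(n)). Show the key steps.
lim = sqrt(2π·26)

Stirling: (26n)! ~ sqrt(2π·26n) · (26n/e)^(26n). Hence
  (26n)! · e^(26n) / (26n)^(26n) ~ sqrt(2π·26n).
Dividing by sqrt(n): sqrt(2π·26n) / sqrt(n) = sqrt(2π·26) · n^((1−1)/2), so the limit is sqrt(2π·26).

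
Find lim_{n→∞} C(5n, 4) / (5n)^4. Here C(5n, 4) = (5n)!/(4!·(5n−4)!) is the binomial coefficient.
lim = 1/4! = 1/24

With N = 5n → ∞: C(N, 4) / N^4 = [N(N−1)…(N−3)] / (4! · N^4) = (1/4!) · 1 · (1 − 1/(5n)) · (1 − 2/(5n)) · (1 − 3/(5n)). Each factor → 1 as N → ∞, so the limit is 1/4! = 1/24.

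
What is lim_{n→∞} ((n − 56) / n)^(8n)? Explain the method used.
lim = e^(−448)

Rewrite as (1 − 56/n)^(8n). By the standard limit (1 + x/n)^n → e^x, we have (1 − 56/n)^n → e^(−56), and raising to the 8th power gives e^(−448).
More precisely, ln[(1 − 56/n)^(8n)] = 8n · ln(1 − 56/n) = 8n · (-56/n + O(1/n^2)) = -448 + O(1/n) → -448.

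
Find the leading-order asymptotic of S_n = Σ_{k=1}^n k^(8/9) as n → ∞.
S_n ~ (9/17) · n^(17/9)

Integral comparison: Σ_{k=1}^n k^(8/9) = ∫_0^n x^(8/9) dx + O(n^(8/9)). The integral is n^(1 + 8/9) / (1 + 8/9) = n^((8+9)/9) / ((8+9)/9) = (9/17) · n^(17/9).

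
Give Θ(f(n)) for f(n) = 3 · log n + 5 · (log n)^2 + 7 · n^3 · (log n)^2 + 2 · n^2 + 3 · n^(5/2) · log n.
f(n) ∈ Θ(n^3 · (log n)^2)

Compare the terms by growth order. For large n, n^a · (log n)^b dominates n^a' · (log n)^b' iff a > a', or (a = a' and b > b'). Ranking the 5 terms shows the dominant one is 7 · n^3 · (log n)^2. Hence f(n) ∈ Θ(n^3 · (log n)^2).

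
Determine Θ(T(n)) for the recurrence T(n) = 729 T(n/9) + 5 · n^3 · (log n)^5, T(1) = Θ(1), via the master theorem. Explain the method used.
T(n) = Θ(n^3 · (log n)^6)

Here log_9 729 = 3 and f(n) = 5 · n^3 · (log n)^5 = Θ(n^(log_9 729) · (log n)^5). This is the extended Case 2 of the master theorem (f matches the critical exponent up to log factors), giving T(n) = Θ(n^(log_9 729) · (log n)^(5+1)) = Θ(n^3 · (log n)^6).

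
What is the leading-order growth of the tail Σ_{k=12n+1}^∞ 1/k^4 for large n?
Σ_{k>12n} 1/k^4 ~ 1/(3 · (12n)^3)

Compare to the integral: ∫_{12n}^∞ x^(−4) dx = [−x^(−3)/3]_{12n}^∞ = 1/((4−1)·(12n)^3). Euler-Maclaurin then gives
  Σ_{k>12n} 1/k^4 = ∫_{12n}^∞ dx/x^4 − 1/(2·(12n)^4) + O(1/(12n)^5).
(Equivalently this is ζ(4) − Σ_{k≤12n} 1/k^4.)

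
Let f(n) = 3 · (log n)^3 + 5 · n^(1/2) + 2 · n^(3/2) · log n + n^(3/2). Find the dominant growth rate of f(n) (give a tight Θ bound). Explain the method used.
f(n) ∈ Θ(n^(3/2) · log n)

Compare the terms by growth order. For large n, n^a · (log n)^b dominates n^a' · (log n)^b' iff a > a', or (a = a' and b > b'). Ranking the 4 terms shows the dominant one is 2 · n^(3/2) · log n. Hence f(n) ∈ Θ(n^(3/2) · log n).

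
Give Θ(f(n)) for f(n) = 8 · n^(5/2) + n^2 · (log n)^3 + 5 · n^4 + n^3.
f(n) ∈ Θ(n^4)

Compare the terms by growth order. For large n, n^a · (log n)^b dominates n^a' · (log n)^b' iff a > a', or (a = a' and b > b'). Ranking the 4 terms shows the dominant one is 5 · n^4. Hence f(n) ∈ Θ(n^4).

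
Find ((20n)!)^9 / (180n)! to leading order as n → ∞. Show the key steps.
((20n)!)^9/(180n)! ~ ((2π·20n)^(8/2) / 3) · 9^(−9·20n)  →  0

Write N = 20n. Stirling: N! ~ sqrt(2π N)(N/e)^N and (9N)! ~ sqrt(2π·9N)·(9N/e)^(9N).
  (N!)^9/(9N)! ~ (2π N)^(9/2) (N/e)^(9N) / [sqrt(2π·9N) (9N/e)^(9N)]
     = (2π N)^(9/2) / sqrt(2π·9N) · (N/(9N))^(9N)
     = (2π N)^((9−1)/2) / 3 · 9^(−9N).
Since 9^9 > 1, the factor 9^(−9N) decays exponentially, so the ratio → 0. Substituting N = 20n gives the stated form.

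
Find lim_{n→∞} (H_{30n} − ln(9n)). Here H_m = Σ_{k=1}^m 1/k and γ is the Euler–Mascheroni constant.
lim = ln(10/3) + γ

By Euler-Maclaurin, H_m = ln m + γ + O(1/m). So
  H_{30n} − ln(9n) = ln(30n) + γ − ln(9n) + O(1/n)
                       = ln(30/9) + γ + O(1/n).
Hence the limit is ln(30/9) + γ (= ln(10/3)).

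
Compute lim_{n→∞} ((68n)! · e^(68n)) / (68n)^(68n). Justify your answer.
lim = ∞

Stirling: (68n)! ~ sqrt(2π·68n) · (68n/e)^(68n). Hence
  (68n)! · e^(68n) / (68n)^(68n) ~ sqrt(2π·68n) = sqrt(2π·68) · sqrt(n) → ∞.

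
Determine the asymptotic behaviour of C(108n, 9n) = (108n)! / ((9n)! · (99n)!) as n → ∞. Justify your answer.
C(108n, 9n) ~ (8916100448256/285311670611)^(9n) · sqrt(6/(11π·9n))

Write N = 9n. Apply Stirling to each factorial:
  (12N)! ~ sqrt(2π·12N) · (12N/e)^(12N),
  N! ~ sqrt(2π N) · (N/e)^N,
  (11N)! ~ sqrt(2π·11N) · (11N/e)^(11N).
The exponential factors combine to (12N)^(12N) / (N^N · (11N)^(11N)) = 12^(12N)/11^(11N) = (12^12/11^11)^N = (8916100448256/285311670611)^N.
The square-root prefactors combine to sqrt(2π·12N) / (sqrt(2π N)·sqrt(2π·11N)) = sqrt(12 / (2π·11·N)) = sqrt(6/(11π·9n)).
Substituting N = 9n: C(108n, 9n) ~ (8916100448256/285311670611)^(9n) · sqrt(6/(11π·9n)).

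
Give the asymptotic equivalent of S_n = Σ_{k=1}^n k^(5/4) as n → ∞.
S_n ~ (4/9) · n^(9/4)

Integral comparison: Σ_{k=1}^n k^(5/4) = ∫_0^n x^(5/4) dx + O(n^(5/4)). The integral is n^(1 + 5/4) / (1 + 5/4) = n^((5+4)/4) / ((5+4)/4) = (4/9) · n^(9/4).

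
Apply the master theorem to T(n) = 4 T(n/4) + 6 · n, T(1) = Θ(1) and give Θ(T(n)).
T(n) = Θ(n log n)

log_4 4 = 1, and f(n) = 6 · n = Θ(n^(log_4 4)). This is Case 2 of the master theorem: T(n) = Θ(f(n) · log n) = Θ(n log n).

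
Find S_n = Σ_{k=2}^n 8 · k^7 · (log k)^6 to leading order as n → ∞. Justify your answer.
S_n ~ n^8 · (log n)^6

By integral comparison, S_n = ∫_1^n 8 · x^7 · (log x)^6 dx + O(n^7 · (log n)^6). For the integral, the leading term of ∫_1^n x^7 (log x)^6 dx is n^8/8 · (log n)^6 (by repeated integration by parts; each step lowers the log-exponent and produces a relatively O(1/log n) correction). Hence S_n ~ n^8 · (log n)^6.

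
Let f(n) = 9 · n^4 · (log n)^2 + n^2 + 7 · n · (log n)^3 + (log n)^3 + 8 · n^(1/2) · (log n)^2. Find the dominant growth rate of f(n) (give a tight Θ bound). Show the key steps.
f(n) ∈ Θ(n^4 · (log n)^2)

Compare the terms by growth order. For large n, n^a · (log n)^b dominates n^a' · (log n)^b' iff a > a', or (a = a' and b > b'). Ranking the 5 terms shows the dominant one is 9 · n^4 · (log n)^2. Hence f(n) ∈ Θ(n^4 · (log n)^2).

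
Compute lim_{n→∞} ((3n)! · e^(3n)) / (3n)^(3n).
lim = ∞

Stirling: (3n)! ~ sqrt(2π·3n) · (3n/e)^(3n). Hence
  (3n)! · e^(3n) / (3n)^(3n) ~ sqrt(2π·3n) = sqrt(2π·3) · sqrt(n) → ∞.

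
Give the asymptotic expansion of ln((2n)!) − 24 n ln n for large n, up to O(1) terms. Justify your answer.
ln((2n)!) − 24 n ln n = −22 n ln n + 2(ln 2 − 1) n + (1/2) ln(2π·2n) + O(1/n)

Stirling: ln((2n)!) = 2n ln(2n) − 2n + (1/2) ln(2π·2n) + O(1/n).
Expand 2n ln(2n) = 2n (ln n + ln 2) = 2n ln n + 2n ln 2.
Subtract 24n ln n: leading term is (2 − 24) n ln n = −22 n ln n. The next term is 2n ln 2 − 2n = 2(ln 2 − 1) n. Then the (1/2) ln(2π·2n) correction.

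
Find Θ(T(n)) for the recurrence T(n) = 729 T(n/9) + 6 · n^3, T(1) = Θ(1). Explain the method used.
T(n) = Θ(n^3 log n)

log_9 729 = 3, and f(n) = 6 · n^3 = Θ(n^(log_9 729)). This is Case 2 of the master theorem: T(n) = Θ(f(n) · log n) = Θ(n^3 log n).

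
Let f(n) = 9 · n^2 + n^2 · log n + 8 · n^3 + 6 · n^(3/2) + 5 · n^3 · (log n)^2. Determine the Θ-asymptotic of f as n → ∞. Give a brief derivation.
f(n) ∈ Θ(n^3 · (log n)^2)

Compare the terms by growth order. For large n, n^a · (log n)^b dominates n^a' · (log n)^b' iff a > a', or (a = a' and b > b'). Ranking the 5 terms shows the dominant one is 5 · n^3 · (log n)^2. Hence f(n) ∈ Θ(n^3 · (log n)^2).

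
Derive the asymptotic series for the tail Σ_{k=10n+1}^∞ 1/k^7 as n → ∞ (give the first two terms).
Σ_{k>10n} 1/k^7 = 1/(6 · (10n)^6) − 1/(2 · (10n)^7) + O(1/(10n)^8)

Compare to the integral: ∫_{10n}^∞ x^(−7) dx = [−x^(−6)/6]_{10n}^∞ = 1/((7−1)·(10n)^6). The Euler-Maclaurin correction adds −f(10n)/2 = −1/(2·(10n)^7). Euler-Maclaurin then gives
  Σ_{k>10n} 1/k^7 = ∫_{10n}^∞ dx/x^7 − 1/(2·(10n)^7) + O(1/(10n)^8).
(Equivalently this is ζ(7) − Σ_{k≤10n} 1/k^7.)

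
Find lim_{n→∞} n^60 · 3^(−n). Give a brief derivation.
lim = 0

Exponentials with base > 1 dominate every fixed polynomial: for any fixed c, n^c / 3^n → 0 as n → ∞ (e.g. by the ratio test, or by writing 3^n = e^(n ln 3) and noting e^(n ln 3) / n^c → ∞). Hence n^60 · 3^(−n) = n^60 / 3^n → 0.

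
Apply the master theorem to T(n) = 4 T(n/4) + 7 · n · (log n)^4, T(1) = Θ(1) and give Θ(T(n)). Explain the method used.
T(n) = Θ(n · (log n)^5)

Here log_4 4 = 1 and f(n) = 7 · n · (log n)^4 = Θ(n^(log_4 4) · (log n)^4). This is the extended Case 2 of the master theorem (f matches the critical exponent up to log factors), giving T(n) = Θ(n^(log_4 4) · (log n)^(4+1)) = Θ(n · (log n)^5).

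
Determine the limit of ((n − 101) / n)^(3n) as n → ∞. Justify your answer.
lim = e^(−303)

Rewrite as (1 − 101/n)^(3n). By the standard limit (1 + x/n)^n → e^x, we have (1 − 101/n)^n → e^(−101), and raising to the 3rd power gives e^(−303).
More precisely, ln[(1 − 101/n)^(3n)] = 3n · ln(1 − 101/n) = 3n · (-101/n + O(1/n^2)) = -303 + O(1/n) → -303.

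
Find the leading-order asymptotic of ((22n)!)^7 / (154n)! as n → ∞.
((22n)!)^7/(154n)! ~ ((2π·22n)^(6/2) / sqrt(7)) · 7^(−7·22n)  →  0

Write N = 22n. Stirling: N! ~ sqrt(2π N)(N/e)^N and (7N)! ~ sqrt(2π·7N)·(7N/e)^(7N).
  (N!)^7/(7N)! ~ (2π N)^(7/2) (N/e)^(7N) / [sqrt(2π·7N) (7N/e)^(7N)]
     = (2π N)^(7/2) / sqrt(2π·7N) · (N/(7N))^(7N)
     = (2π N)^((7−1)/2) / sqrt(7) · 7^(−7N).
Since 7^7 > 1, the factor 7^(−7N) decays exponentially, so the ratio → 0. Substituting N = 22n gives the stated form.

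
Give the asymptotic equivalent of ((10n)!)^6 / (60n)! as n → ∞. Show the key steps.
((10n)!)^6/(60n)! ~ ((2π·10n)^(5/2) / sqrt(6)) · 6^(−6·10n)  →  0

Write N = 10n. Stirling: N! ~ sqrt(2π N)(N/e)^N and (6N)! ~ sqrt(2π·6N)·(6N/e)^(6N).
  (N!)^6/(6N)! ~ (2π N)^(6/2) (N/e)^(6N) / [sqrt(2π·6N) (6N/e)^(6N)]
     = (2π N)^(6/2) / sqrt(2π·6N) · (N/(6N))^(6N)
     = (2π N)^((6−1)/2) / sqrt(6) · 6^(−6N).
Since 6^6 > 1, the factor 6^(−6N) decays exponentially, so the ratio → 0. Substituting N = 10n gives the stated form.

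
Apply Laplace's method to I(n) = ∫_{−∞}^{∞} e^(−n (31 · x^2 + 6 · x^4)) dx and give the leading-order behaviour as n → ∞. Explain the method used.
I(n) ~ sqrt(π/(31n))

φ(x) = 31 · x^2 + 6 · x^4 has its unique global minimum at x* = 0 (since φ'(x) = 62x + 24x^3 = 0 only at x = 0 for real x with both coefficients positive, and φ → ∞ as |x| → ∞). At x* = 0, φ(0) = 0 and φ''(0) = 62. Laplace's method then gives
  I(n) ~ sqrt(2π / (n · φ''(0))) · e^(−n φ(0)) = sqrt(2π / (62n)) = sqrt(π/(31n)).
The 6 · x^4 term contributes only at subleading order (an O(1/n) relative correction).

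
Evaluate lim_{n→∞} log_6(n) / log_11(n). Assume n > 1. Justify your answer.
lim = ln(11) / ln(6) = log_6(11)

Change of base: log_6(n) = ln n / ln 6 and log_11(n) = ln n / ln 11. The ratio is (ln n / ln 6) · (ln 11 / ln n) = ln 11 / ln 6, a constant independent of n. So the limit is ln 11 / ln 6 = log_6(11).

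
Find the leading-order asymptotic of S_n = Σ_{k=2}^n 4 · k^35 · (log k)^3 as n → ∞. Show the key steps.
S_n ~ n^36 · (log n)^3 / 9

By integral comparison, S_n = ∫_1^n 4 · x^35 · (log x)^3 dx + O(n^35 · (log n)^3). For the integral, the leading term of ∫_1^n x^35 (log x)^3 dx is n^36/36 · (log n)^3 (by repeated integration by parts; each step lowers the log-exponent and produces a relatively O(1/log n) correction). Hence S_n ~ n^36 · (log n)^3 / 9.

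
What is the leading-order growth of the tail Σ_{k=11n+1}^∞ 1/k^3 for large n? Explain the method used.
Σ_{k>11n} 1/k^3 ~ 1/(2 · (11n)^2)

Compare to the integral: ∫_{11n}^∞ x^(−3) dx = [−x^(−2)/2]_{11n}^∞ = 1/((3−1)·(11n)^2). Euler-Maclaurin then gives
  Σ_{k>11n} 1/k^3 = ∫_{11n}^∞ dx/x^3 − 1/(2·(11n)^3) + O(1/(11n)^4).
(Equivalently this is ζ(3) − Σ_{k≤11n} 1/k^3.)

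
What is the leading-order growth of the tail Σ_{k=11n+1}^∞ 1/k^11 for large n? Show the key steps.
Σ_{k>11n} 1/k^11 ~ 1/(10 · (11n)^10)

Compare to the integral: ∫_{11n}^∞ x^(−11) dx = [−x^(−10)/10]_{11n}^∞ = 1/((11−1)·(11n)^10). Euler-Maclaurin then gives
  Σ_{k>11n} 1/k^11 = ∫_{11n}^∞ dx/x^11 − 1/(2·(11n)^11) + O(1/(11n)^12).
(Equivalently this is ζ(11) − Σ_{k≤11n} 1/k^11.)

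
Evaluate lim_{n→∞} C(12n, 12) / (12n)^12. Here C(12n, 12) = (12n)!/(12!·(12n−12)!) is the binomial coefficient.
lim = 1/12! = 1/479001600

With N = 12n → ∞: C(N, 12) / N^12 = [N(N−1)…(N−11)] / (12! · N^12) = (1/12!) · 1 · (1 − 1/(12n)) · … · (1 − 11/(12n)). Each factor → 1 as N → ∞, so the limit is 1/12! = 1/479001600.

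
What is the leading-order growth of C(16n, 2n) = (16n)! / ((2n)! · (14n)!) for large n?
C(16n, 2n) ~ (16777216/823543)^(2n) · sqrt(4/(7π·2n))

Write N = 2n. Apply Stirling to each factorial:
  (8N)! ~ sqrt(2π·8N) · (8N/e)^(8N),
  N! ~ sqrt(2π N) · (N/e)^N,
  (7N)! ~ sqrt(2π·7N) · (7N/e)^(7N).
The exponential factors combine to (8N)^(8N) / (N^N · (7N)^(7N)) = 8^(8N)/7^(7N) = (8^8/7^7)^N = (16777216/823543)^N.
The square-root prefactors combine to sqrt(2π·8N) / (sqrt(2π N)·sqrt(2π·7N)) = sqrt(8 / (2π·7·N)) = sqrt(4/(7π·2n)).
Substituting N = 2n: C(16n, 2n) ~ (16777216/823543)^(2n) · sqrt(4/(7π·2n)).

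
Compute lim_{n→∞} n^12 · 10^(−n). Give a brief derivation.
lim = 0

Exponentials with base > 1 dominate every fixed polynomial: for any fixed c, n^c / 10^n → 0 as n → ∞ (e.g. by the ratio test, or by writing 10^n = e^(n ln 10) and noting e^(n ln 10) / n^c → ∞). Hence n^12 · 10^(−n) = n^12 / 10^n → 0.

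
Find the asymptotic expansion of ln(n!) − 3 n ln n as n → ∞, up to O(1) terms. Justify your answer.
ln(n!) − 3 n ln n = −2 n ln n − n + (1/2) ln(2π n) + O(1/n)

Stirling: ln((n)!) = n ln(n) − n + (1/2) ln(2π·n) + O(1/n).
Here n ln(n) = n ln n.
Subtract 3n ln n: leading term is (1 − 3) n ln n = −2 n ln n. The next term is −n. Then the (1/2) ln(2π·n) correction.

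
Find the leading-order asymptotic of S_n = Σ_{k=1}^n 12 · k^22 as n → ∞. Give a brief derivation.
S_n ~ 12 · n^23 / 23

By integral comparison (Euler-Maclaurin), Σ_{k=1}^n 12 · k^22 = 12 · ∫_0^n x^22 dx + O(n^22) = 12 · n^23/23 + O(n^22). (Equivalently, Faulhaber's formula gives the same leading term.)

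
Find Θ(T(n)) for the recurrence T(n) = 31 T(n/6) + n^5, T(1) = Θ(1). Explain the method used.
T(n) = Θ(n^5)

log_6 31 ≈ 1.917. f(n) = n^5 dominates n^(log_6 31) since 5 > 1.917, and the regularity condition a·f(n/b) = 31·(n/6)^5 = (31/7776)·n^5 ≤ c·f(n) holds with c = 31/7776 ≈ 0.00399 < 1. So this is Case 3: T(n) = Θ(f(n)) = Θ(n^5).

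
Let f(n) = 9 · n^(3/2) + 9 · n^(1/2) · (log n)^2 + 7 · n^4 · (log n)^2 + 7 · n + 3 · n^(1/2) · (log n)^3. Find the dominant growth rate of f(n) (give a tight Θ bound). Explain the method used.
f(n) ∈ Θ(n^4 · (log n)^2)

Compare the terms by growth order. For large n, n^a · (log n)^b dominates n^a' · (log n)^b' iff a > a', or (a = a' and b > b'). Ranking the 5 terms shows the dominant one is 7 · n^4 · (log n)^2. Hence f(n) ∈ Θ(n^4 · (log n)^2).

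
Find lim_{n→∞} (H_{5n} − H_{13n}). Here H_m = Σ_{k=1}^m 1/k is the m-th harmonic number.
lim = ln(5/13)

Euler-Maclaurin gives H_m = ln m + γ + 1/(2m) + O(1/m^2). The γ and O(1/m) terms cancel in the difference:
  H_{5n} − H_{13n} = ln(5n) − ln(13n) + O(1/n) = ln(5/13) + O(1/n).
Hence the limit is ln(5/13).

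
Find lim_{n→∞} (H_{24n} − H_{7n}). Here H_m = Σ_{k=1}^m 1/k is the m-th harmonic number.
lim = ln(24/7)

Euler-Maclaurin gives H_m = ln m + γ + 1/(2m) + O(1/m^2). The γ and O(1/m) terms cancel in the difference:
  H_{24n} − H_{7n} = ln(24n) − ln(7n) + O(1/n) = ln(24/7) + O(1/n).
Hence the limit is ln(24/7).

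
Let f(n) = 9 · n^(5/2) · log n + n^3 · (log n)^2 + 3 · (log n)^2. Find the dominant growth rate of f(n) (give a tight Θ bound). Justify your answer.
f(n) ∈ Θ(n^3 · (log n)^2)

Compare the terms by growth order. For large n, n^a · (log n)^b dominates n^a' · (log n)^b' iff a > a', or (a = a' and b > b'). Ranking the 3 terms shows the dominant one is n^3 · (log n)^2. Hence f(n) ∈ Θ(n^3 · (log n)^2).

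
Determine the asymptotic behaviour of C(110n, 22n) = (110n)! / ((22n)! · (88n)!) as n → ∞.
C(110n, 22n) ~ (3125/256)^(22n) · sqrt(5/(8π·22n))

Write N = 22n. Apply Stirling to each factorial:
  (5N)! ~ sqrt(2π·5N) · (5N/e)^(5N),
  N! ~ sqrt(2π N) · (N/e)^N,
  (4N)! ~ sqrt(2π·4N) · (4N/e)^(4N).
The exponential factors combine to (5N)^(5N) / (N^N · (4N)^(4N)) = 5^(5N)/4^(4N) = (5^5/4^4)^N = (3125/256)^N.
The square-root prefactors combine to sqrt(2π·5N) / (sqrt(2π N)·sqrt(2π·4N)) = sqrt(5 / (2π·4·N)) = sqrt(5/(8π·22n)).
Substituting N = 22n: C(110n, 22n) ~ (3125/256)^(22n) · sqrt(5/(8π·22n)).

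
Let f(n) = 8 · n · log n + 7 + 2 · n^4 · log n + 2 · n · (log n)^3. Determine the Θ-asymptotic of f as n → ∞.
f(n) ∈ Θ(n^4 · log n)

Compare the terms by growth order. For large n, n^a · (log n)^b dominates n^a' · (log n)^b' iff a > a', or (a = a' and b > b'). Ranking the 4 terms shows the dominant one is 2 · n^4 · log n. Hence f(n) ∈ Θ(n^4 · log n).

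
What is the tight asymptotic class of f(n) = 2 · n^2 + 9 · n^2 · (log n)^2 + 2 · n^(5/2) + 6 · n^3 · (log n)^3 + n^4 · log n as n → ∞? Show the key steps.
f(n) ∈ Θ(n^4 · log n)

Compare the terms by growth order. For large n, n^a · (log n)^b dominates n^a' · (log n)^b' iff a > a', or (a = a' and b > b'). Ranking the 5 terms shows the dominant one is n^4 · log n. Hence f(n) ∈ Θ(n^4 · log n).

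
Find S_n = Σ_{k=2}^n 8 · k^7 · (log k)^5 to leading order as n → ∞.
S_n ~ n^8 · (log n)^5

By integral comparison, S_n = ∫_1^n 8 · x^7 · (log x)^5 dx + O(n^7 · (log n)^5). For the integral, the leading term of ∫_1^n x^7 (log x)^5 dx is n^8/8 · (log n)^5 (by repeated integration by parts; each step lowers the log-exponent and produces a relatively O(1/log n) correction). Hence S_n ~ n^8 · (log n)^5.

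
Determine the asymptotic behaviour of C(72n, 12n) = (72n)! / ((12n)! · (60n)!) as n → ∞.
C(72n, 12n) ~ (46656/3125)^(12n) · sqrt(3/(5π·12n))

Write N = 12n. Apply Stirling to each factorial:
  (6N)! ~ sqrt(2π·6N) · (6N/e)^(6N),
  N! ~ sqrt(2π N) · (N/e)^N,
  (5N)! ~ sqrt(2π·5N) · (5N/e)^(5N).
The exponential factors combine to (6N)^(6N) / (N^N · (5N)^(5N)) = 6^(6N)/5^(5N) = (6^6/5^5)^N = (46656/3125)^N.
The square-root prefactors combine to sqrt(2π·6N) / (sqrt(2π N)·sqrt(2π·5N)) = sqrt(6 / (2π·5·N)) = sqrt(3/(5π·12n)).
Substituting N = 12n: C(72n, 12n) ~ (46656/3125)^(12n) · sqrt(3/(5π·12n)).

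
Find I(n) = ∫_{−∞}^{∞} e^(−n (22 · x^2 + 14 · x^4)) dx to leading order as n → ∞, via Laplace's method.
I(n) ~ sqrt(π/(22n))

φ(x) = 22 · x^2 + 14 · x^4 has its unique global minimum at x* = 0 (since φ'(x) = 44x + 56x^3 = 0 only at x = 0 for real x with both coefficients positive, and φ → ∞ as |x| → ∞). At x* = 0, φ(0) = 0 and φ''(0) = 44. Laplace's method then gives
  I(n) ~ sqrt(2π / (n · φ''(0))) · e^(−n φ(0)) = sqrt(2π / (44n)) = sqrt(π/(22n)).
The 14 · x^4 term contributes only at subleading order (an O(1/n) relative correction).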